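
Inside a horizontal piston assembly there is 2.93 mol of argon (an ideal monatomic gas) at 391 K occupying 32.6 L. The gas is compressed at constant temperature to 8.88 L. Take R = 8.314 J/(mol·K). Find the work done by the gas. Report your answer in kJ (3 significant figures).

Isothermal: W = nRT ln(V₂/V₁).
W = (2.93)(8.314)(391) × ln(8.88/32.6)
  = 9525 × -1.301
W_by_gas = -12387 J.

W ≈ -12.4 kJ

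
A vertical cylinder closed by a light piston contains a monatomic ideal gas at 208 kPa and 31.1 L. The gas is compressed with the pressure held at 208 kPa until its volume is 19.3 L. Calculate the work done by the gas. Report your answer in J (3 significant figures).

Isobaric: W = P ΔV.
W = (208 kPa)(19.3 − 31.1 L) = (208)(-11.8) = -2454 J.

W ≈ -2450 J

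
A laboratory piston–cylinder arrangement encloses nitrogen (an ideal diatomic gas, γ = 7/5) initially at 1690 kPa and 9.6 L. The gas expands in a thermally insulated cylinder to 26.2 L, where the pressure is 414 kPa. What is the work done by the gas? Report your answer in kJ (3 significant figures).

Adiabatic: W = (P₁V₁ − P₂V₂)/(γ − 1) with γ = 7/5.
P₁V₁ = 16224 J, P₂V₂ = 10847 J.
W = (16224 − 10847) / 0.4 = 13443 J.

W ≈ 13.4 kJ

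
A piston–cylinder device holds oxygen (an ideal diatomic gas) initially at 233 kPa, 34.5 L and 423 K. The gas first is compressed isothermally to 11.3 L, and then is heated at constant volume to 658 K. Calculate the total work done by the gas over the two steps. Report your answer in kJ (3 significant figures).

Step 1 (isothermal): W = P₁V₁ ln(V₂/V₁) = (8038) ln(11.3/34.5) = -8972 J.
Step 2 (isochoric): W = 0 (constant volume).
W_total = -8972 + 0 = -8972 J.

W_total ≈ -8.97 kJ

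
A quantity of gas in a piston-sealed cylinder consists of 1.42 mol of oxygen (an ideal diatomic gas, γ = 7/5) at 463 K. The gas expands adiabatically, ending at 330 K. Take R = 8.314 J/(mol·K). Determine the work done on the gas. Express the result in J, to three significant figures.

W ≈ -3930 J

Adiabatic ⇒ Q = 0, so W_by = −ΔU = nCᵥ(T₁ − T₂).
Cᵥ = 5R/2 = 20.79 J/(mol·K).
W = (1.42)(20.79)(463 − 330) = 3925 J.
Work on gas = −W_by = -3925 J.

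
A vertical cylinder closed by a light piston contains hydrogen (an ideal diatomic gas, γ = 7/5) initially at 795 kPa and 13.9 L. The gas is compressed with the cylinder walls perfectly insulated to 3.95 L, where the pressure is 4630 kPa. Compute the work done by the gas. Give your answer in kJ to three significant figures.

Adiabatic: W = (P₁V₁ − P₂V₂)/(γ − 1) with γ = 7/5.
P₁V₁ = 11050 J, P₂V₂ = 18288 J.
W = (11050 − 18288) / 0.4 = -18095 J.

W ≈ -18.1 kJ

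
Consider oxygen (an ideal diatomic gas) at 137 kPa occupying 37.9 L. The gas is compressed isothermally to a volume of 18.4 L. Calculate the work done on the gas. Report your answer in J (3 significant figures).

Isothermal: W = nRT ln(V₂/V₁) = P₁V₁ ln(V₂/V₁).
P₁V₁ = (137 kPa)(37.9 L) = 5192 J.
W = 5192 × ln(18.4/37.9) = 5192 × -0.7226
W_by_gas = -3752 J; work on gas = −W_by = 3752 J.

W ≈ 3750 J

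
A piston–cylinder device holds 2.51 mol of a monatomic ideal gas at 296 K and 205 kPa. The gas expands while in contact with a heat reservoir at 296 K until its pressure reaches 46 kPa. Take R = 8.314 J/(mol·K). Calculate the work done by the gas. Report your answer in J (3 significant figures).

Isothermal process: W = nRT ln(V₂/V₁) = nRT ln(P₁/P₂).
W = (2.51)(8.314)(296) × ln(205/46)
  = 6177 × ln(4.457) = 6177 × 1.494
W_by_gas = 9231 J.

W ≈ 9230 J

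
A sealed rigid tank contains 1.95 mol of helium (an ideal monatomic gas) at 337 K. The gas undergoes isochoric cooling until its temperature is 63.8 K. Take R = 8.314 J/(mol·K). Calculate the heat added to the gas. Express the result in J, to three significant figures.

Constant volume ⇒ W = 0, so Q = ΔU = nCᵥΔT with Cᵥ = 3R/2 = 12.47 J/(mol·K).
ΔU = (1.95)(12.47)(63.8 − 337) = -6644 J.

Q ≈ -6640 J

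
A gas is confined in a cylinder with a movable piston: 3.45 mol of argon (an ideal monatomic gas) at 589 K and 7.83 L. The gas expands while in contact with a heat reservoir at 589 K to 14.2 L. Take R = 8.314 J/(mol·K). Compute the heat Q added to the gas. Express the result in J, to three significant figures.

Isothermal ⇒ ΔU = 0, so Q = W = nRT ln(V₂/V₁).
Q = (3.45)(8.314)(589) ln(14.2/7.83) = 16894 × 0.5953 = 10057 J.

Q ≈ 10100 J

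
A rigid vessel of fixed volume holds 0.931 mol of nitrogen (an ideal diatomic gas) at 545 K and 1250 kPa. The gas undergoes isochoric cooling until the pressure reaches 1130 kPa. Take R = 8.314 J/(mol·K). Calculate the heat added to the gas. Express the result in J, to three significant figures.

Constant volume ⇒ W = 0, so Q = ΔU = nCᵥΔT with Cᵥ = 5R/2 = 20.79 J/(mol·K).
At constant V, T₂/T₁ = P₂/P₁ ⇒ ΔT = T₁(P₂/P₁ − 1) = 545·(1130/1250 − 1) = -52.32 K.
ΔU = (0.931)(20.79)(-52.32) = -1012 J.

Q ≈ -1010 J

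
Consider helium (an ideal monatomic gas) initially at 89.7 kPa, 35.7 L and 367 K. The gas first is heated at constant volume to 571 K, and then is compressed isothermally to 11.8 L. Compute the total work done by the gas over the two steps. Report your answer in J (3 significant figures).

Step 1 (isochoric): W = 0 (constant volume).
After step 1: P = 139.6 kPa (V unchanged).
Step 2 (isothermal): W = P₁V₁ ln(V₂/V₁) = (4982) ln(11.8/35.7) = -5516 J.
W_total = 0 − 5516 = -5516 J.

W_total ≈ -5520 J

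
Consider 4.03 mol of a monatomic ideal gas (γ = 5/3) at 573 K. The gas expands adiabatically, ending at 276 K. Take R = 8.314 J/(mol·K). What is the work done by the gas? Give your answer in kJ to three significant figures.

Adiabatic ⇒ Q = 0, so W_by = −ΔU = nCᵥ(T₁ − T₂).
Cᵥ = 3R/2 = 12.47 J/(mol·K).
W = (4.03)(12.47)(573 − 276) = 14927 J.

W ≈ 14.9 kJ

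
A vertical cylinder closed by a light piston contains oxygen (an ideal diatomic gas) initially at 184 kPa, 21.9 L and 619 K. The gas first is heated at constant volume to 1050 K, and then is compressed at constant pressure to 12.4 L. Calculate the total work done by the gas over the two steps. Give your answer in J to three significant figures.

Step 1 (isochoric): W = 0 (constant volume).
After step 1: P = 312.1 kPa (V unchanged).
Step 2 (isobaric): W = PΔV = (312.1 kPa)(12.4 − 21.9 L) = -2965 J.
W_total = 0 − 2965 = -2965 J.

W_total ≈ -2970 J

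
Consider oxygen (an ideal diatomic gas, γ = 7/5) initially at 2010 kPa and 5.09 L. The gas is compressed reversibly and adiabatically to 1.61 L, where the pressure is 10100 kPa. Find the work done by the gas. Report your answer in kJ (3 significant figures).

W ≈ -15.1 kJ

Adiabatic: W = (P₁V₁ − P₂V₂)/(γ − 1) with γ = 7/5.
P₁V₁ = 10231 J, P₂V₂ = 16261 J.
W = (10231 − 16261) / 0.4 = -15075 J.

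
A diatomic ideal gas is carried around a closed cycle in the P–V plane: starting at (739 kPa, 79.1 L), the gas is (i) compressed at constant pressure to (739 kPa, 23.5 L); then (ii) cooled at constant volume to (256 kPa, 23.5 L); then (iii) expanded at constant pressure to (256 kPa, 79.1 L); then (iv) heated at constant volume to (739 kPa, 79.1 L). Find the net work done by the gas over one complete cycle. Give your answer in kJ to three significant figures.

W_net ≈ -26.9 kJ

Constant-volume legs do no work.
W(i) = (739)(23.5 − 79.1) = -41088 J; W(iii) = (256)(79.1 − 23.5) = 14234 J.
W_net = -41088 + 14234 = -26855 J (the counter-clockwise enclosed area).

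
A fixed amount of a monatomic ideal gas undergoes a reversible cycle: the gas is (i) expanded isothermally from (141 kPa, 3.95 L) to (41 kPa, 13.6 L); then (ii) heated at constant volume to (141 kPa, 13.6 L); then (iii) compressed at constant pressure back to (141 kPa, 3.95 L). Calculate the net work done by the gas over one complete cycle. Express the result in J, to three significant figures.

Leg (i): W = PᵢVᵢ ln(V_f/Vᵢ) = (557) ln(13.6/3.95) = 688.6 J.
Leg (ii): W = 0.
Leg (iii): W = PΔV = (141)(3.95 − 13.6) = -1361 J.
W_net = 688.6 − 1361 = -672.1 J.

W_net ≈ -672 J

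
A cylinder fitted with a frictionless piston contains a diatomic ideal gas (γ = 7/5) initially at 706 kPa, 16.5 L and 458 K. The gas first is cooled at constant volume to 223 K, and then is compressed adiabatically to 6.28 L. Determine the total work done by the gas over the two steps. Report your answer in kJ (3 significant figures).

Step 1 (isochoric): W = 0 (constant volume).
After step 1: P = 343.8 kPa (V unchanged).
Step 2 (adiabatic): W = (P₁V₁ − P₂V₂)/(γ−1) = (5672 − 8347)/0.4 = -6688 J.
W_total = 0 − 6688 = -6688 J.

W_total ≈ -6.69 kJ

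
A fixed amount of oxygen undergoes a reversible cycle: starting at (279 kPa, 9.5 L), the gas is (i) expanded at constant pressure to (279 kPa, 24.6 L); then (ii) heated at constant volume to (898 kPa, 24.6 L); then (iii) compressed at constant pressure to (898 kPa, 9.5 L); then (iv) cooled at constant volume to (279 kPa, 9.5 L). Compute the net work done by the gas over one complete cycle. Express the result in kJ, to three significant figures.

W_net ≈ -9.35 kJ

Constant-volume legs do no work.
W(i) = (279)(24.6 − 9.5) = 4213 J; W(iii) = (898)(9.5 − 24.6) = -13560 J.
W_net = 4213 − 13560 = -9347 J (the counter-clockwise enclosed area).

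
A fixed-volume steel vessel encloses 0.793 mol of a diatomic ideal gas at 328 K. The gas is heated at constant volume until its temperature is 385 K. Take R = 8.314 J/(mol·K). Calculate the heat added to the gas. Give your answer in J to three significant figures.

Q ≈ 940 J

Constant volume ⇒ W = 0, so Q = ΔU = nCᵥΔT with Cᵥ = 5R/2 = 20.79 J/(mol·K).
ΔU = (0.793)(20.79)(385 − 328) = 939.5 J.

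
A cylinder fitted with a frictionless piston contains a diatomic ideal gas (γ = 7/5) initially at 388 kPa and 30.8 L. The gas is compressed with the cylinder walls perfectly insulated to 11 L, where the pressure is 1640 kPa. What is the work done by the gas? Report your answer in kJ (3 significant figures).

W ≈ -15.2 kJ

Adiabatic: W = (P₁V₁ − P₂V₂)/(γ − 1) with γ = 7/5.
P₁V₁ = 11950 J, P₂V₂ = 18040 J.
W = (11950 − 18040) / 0.4 = -15224 J.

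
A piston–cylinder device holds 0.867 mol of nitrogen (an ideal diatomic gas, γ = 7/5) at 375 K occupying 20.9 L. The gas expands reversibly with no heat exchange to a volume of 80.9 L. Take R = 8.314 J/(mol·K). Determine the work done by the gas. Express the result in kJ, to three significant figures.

W ≈ 2.83 kJ

Adiabatic: TV^(γ−1) = const with γ = 7/5.
T₂ = T₁ (V₁/V₂)^(γ−1) = 375 × (20.9/80.9)^0.4 = 375 × 0.5819 = 218.2 K.
W_by = nCᵥ(T₁ − T₂) = (0.867)(20.79)(375 − 218.2) = 2825 J.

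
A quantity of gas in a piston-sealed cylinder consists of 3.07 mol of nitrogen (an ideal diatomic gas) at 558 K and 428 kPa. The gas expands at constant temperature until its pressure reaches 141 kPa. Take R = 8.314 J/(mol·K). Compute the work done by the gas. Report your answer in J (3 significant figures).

W ≈ 15800 J

Isothermal process: W = nRT ln(V₂/V₁) = nRT ln(P₁/P₂).
W = (3.07)(8.314)(558) × ln(428/141)
  = 14242 × ln(3.035) = 14242 × 1.11
W_by_gas = 15814 J.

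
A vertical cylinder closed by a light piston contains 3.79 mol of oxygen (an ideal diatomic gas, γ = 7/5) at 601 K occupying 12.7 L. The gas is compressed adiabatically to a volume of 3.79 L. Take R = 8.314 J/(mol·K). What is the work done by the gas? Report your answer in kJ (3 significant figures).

W ≈ -29.5 kJ

Adiabatic: TV^(γ−1) = const with γ = 7/5.
T₂ = T₁ (V₁/V₂)^(γ−1) = 601 × (12.7/3.79)^0.4 = 601 × 1.622 = 974.9 K.
W_by = nCᵥ(T₁ − T₂) = (3.79)(20.79)(601 − 974.9) = -29451 J.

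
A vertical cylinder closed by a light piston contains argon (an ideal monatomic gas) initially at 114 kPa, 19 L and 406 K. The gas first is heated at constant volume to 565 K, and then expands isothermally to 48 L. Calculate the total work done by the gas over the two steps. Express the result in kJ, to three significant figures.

Step 1 (isochoric): W = 0 (constant volume).
After step 1: P = 158.6 kPa (V unchanged).
Step 2 (isothermal): W = P₁V₁ ln(V₂/V₁) = (3014) ln(48/19) = 2794 J.
W_total = 0 + 2794 = 2794 J.

W_total ≈ 2.79 kJ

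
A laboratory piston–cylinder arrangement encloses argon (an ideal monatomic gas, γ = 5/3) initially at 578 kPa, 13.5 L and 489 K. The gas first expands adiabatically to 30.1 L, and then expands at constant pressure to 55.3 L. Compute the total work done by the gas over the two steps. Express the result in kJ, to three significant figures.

W_total ≈ 8.67 kJ

Step 1 (adiabatic): W = (P₁V₁ − P₂V₂)/(γ−1) = (7803 − 4572)/0.667 = 4846 J.
After step 1: P = 151.9 kPa, V = 30.1 L, T = 286.5 K.
Step 2 (isobaric): W = PΔV = (151.9 kPa)(55.3 − 30.1 L) = 3828 J.
W_total = 4846 + 3828 = 8674 J.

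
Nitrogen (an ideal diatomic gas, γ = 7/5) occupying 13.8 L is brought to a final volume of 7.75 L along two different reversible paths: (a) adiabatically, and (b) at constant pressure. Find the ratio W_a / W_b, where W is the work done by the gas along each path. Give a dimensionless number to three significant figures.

W_a / W_b ≈ 1.48

Path (a) adiabatic: W = P₁V₁(1 − (V₁/V₂)^(γ−1))/(γ−1) → W_a/(P₁V₁) = -0.649.
Path (b) isobaric: W = P₁(V₂ − V₁) → W_b/(P₁V₁) = -0.4384.
W_a / W_b = -0.649 / -0.4384 = 1.48.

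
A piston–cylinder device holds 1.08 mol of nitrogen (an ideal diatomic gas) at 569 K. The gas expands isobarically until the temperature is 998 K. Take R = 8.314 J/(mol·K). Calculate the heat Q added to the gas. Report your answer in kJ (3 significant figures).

Q ≈ 13.5 kJ

Isobaric: W = nRΔT = (1.08)(8.314)(429) = 3852 J.
ΔU = nCᵥΔT with Cᵥ = 5R/2: ΔU = (1.08)(20.79)(429) = 9630 J.
Q = ΔU + W = 9630 + 3852 = 13482 J.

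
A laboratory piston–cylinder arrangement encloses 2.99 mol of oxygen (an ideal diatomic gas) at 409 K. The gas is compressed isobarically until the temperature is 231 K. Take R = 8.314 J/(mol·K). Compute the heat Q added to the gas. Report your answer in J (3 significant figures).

Isobaric: W = nRΔT = (2.99)(8.314)(-178) = -4425 J.
ΔU = nCᵥΔT with Cᵥ = 5R/2: ΔU = (2.99)(20.79)(-178) = -11062 J.
Q = ΔU + W = -11062 − 4425 = -15487 J.

Q ≈ -15500 J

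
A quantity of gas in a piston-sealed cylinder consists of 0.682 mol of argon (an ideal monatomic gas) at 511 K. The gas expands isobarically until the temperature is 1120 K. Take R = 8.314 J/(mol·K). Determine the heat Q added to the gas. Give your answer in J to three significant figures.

Isobaric: W = nRΔT = (0.682)(8.314)(609) = 3453 J.
ΔU = nCᵥΔT with Cᵥ = 3R/2: ΔU = (0.682)(12.47)(609) = 5180 J.
Q = ΔU + W = 5180 + 3453 = 8633 J.

Q ≈ 8630 J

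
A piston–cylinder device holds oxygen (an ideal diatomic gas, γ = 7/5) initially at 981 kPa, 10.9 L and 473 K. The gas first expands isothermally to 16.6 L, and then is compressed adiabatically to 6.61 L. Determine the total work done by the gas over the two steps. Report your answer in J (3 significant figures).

W_total ≈ -7410 J

Step 1 (isothermal): W = P₁V₁ ln(V₂/V₁) = (10693) ln(16.6/10.9) = 4498 J.
After step 1: P = 644.2 kPa, V = 16.6 L, T = 473 K.
Step 2 (adiabatic): W = (P₁V₁ − P₂V₂)/(γ−1) = (10693 − 15455)/0.4 = -11904 J.
W_total = 4498 − 11904 = -7406 J.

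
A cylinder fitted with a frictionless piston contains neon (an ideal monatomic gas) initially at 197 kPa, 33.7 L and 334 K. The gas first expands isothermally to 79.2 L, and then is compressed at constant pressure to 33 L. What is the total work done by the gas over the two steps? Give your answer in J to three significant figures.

Step 1 (isothermal): W = P₁V₁ ln(V₂/V₁) = (6639) ln(79.2/33.7) = 5673 J.
After step 1: P = 83.82 kPa, V = 79.2 L, T = 334 K.
Step 2 (isobaric): W = PΔV = (83.82 kPa)(33 − 79.2 L) = -3873 J.
W_total = 5673 − 3873 = 1800 J.

W_total ≈ 1800 J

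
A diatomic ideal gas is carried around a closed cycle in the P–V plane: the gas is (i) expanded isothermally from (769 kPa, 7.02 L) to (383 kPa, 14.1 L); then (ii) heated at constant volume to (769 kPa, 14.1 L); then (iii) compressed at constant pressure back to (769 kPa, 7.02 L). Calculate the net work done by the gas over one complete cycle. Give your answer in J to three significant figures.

Leg (i): W = PᵢVᵢ ln(V_f/Vᵢ) = (5398) ln(14.1/7.02) = 3765 J.
Leg (ii): W = 0.
Leg (iii): W = PΔV = (769)(7.02 − 14.1) = -5445 J.
W_net = 3765 − 5445 = -1680 J.

W_net ≈ -1680 J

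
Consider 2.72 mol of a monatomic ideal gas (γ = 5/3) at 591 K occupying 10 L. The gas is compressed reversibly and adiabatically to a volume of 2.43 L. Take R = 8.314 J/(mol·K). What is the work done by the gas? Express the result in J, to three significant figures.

W ≈ -31400 J

Adiabatic: TV^(γ−1) = const with γ = 5/3.
T₂ = T₁ (V₁/V₂)^(γ−1) = 591 × (10/2.43)^0.667 = 591 × 2.568 = 1518 K.
W_by = nCᵥ(T₁ − T₂) = (2.72)(12.47)(591 − 1518) = -31434 J.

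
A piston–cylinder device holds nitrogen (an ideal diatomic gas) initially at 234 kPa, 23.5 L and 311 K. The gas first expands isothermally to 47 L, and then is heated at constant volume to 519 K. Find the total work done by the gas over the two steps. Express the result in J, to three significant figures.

Step 1 (isothermal): W = P₁V₁ ln(V₂/V₁) = (5499) ln(47/23.5) = 3812 J.
Step 2 (isochoric): W = 0 (constant volume).
W_total = 3812 + 0 = 3812 J.

W_total ≈ 3810 J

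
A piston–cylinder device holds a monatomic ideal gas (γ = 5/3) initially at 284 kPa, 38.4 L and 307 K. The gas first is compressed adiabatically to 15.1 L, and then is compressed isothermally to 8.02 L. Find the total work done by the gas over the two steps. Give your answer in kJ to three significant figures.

Step 1 (adiabatic): W = (P₁V₁ − P₂V₂)/(γ−1) = (10906 − 20318)/0.667 = -14119 J.
After step 1: P = 1346 kPa, V = 15.1 L, T = 572 K.
Step 2 (isothermal): W = P₁V₁ ln(V₂/V₁) = (20318) ln(8.02/15.1) = -12856 J.
W_total = -14119 − 12856 = -26975 J.

W_total ≈ -27.0 kJ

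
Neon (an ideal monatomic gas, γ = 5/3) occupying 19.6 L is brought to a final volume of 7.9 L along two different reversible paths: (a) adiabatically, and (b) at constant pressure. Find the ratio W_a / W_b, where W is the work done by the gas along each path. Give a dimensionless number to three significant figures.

Path (a) adiabatic: W = P₁V₁(1 − (V₁/V₂)^(γ−1))/(γ−1) → W_a/(P₁V₁) = -1.249.
Path (b) isobaric: W = P₁(V₂ − V₁) → W_b/(P₁V₁) = -0.5969.
W_a / W_b = -1.249 / -0.5969 = 2.092.

W_a / W_b ≈ 2.09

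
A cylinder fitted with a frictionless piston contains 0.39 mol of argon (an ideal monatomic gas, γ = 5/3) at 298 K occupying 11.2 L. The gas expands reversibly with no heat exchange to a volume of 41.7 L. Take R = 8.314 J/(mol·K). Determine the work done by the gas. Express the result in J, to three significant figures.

Adiabatic: TV^(γ−1) = const with γ = 5/3.
T₂ = T₁ (V₁/V₂)^(γ−1) = 298 × (11.2/41.7)^0.667 = 298 × 0.4163 = 124.1 K.
W_by = nCᵥ(T₁ − T₂) = (0.39)(12.47)(298 − 124.1) = 846 J.

W ≈ 846 J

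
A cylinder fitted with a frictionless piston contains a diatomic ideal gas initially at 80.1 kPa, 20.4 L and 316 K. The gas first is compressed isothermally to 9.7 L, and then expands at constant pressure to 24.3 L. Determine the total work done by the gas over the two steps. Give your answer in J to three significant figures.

Step 1 (isothermal): W = P₁V₁ ln(V₂/V₁) = (1634) ln(9.7/20.4) = -1215 J.
After step 1: P = 168.5 kPa, V = 9.7 L, T = 316 K.
Step 2 (isobaric): W = PΔV = (168.5 kPa)(24.3 − 9.7 L) = 2459 J.
W_total = -1215 + 2459 = 1245 J.

W_total ≈ 1240 J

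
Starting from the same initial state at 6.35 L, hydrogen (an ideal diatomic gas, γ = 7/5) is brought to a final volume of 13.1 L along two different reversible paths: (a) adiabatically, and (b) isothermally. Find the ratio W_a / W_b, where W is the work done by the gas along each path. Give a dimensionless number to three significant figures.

Path (a) adiabatic: W = P₁V₁(1 − (V₁/V₂)^(γ−1))/(γ−1) → W_a/(P₁V₁) = 0.6287.
Path (b) isothermal: W = P₁V₁ ln(V₂/V₁) → W_b/(P₁V₁) = 0.7242.
W_a / W_b = 0.6287 / 0.7242 = 0.8682.

W_a / W_b ≈ 0.868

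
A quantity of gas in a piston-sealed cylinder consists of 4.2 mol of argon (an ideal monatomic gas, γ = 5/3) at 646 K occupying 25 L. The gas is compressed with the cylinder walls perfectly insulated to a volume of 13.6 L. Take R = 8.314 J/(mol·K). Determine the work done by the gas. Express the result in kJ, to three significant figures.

W ≈ -16.9 kJ

Adiabatic: TV^(γ−1) = const with γ = 5/3.
T₂ = T₁ (V₁/V₂)^(γ−1) = 646 × (25/13.6)^0.667 = 646 × 1.501 = 969.4 K.
W_by = nCᵥ(T₁ − T₂) = (4.2)(12.47)(646 − 969.4) = -16939 J.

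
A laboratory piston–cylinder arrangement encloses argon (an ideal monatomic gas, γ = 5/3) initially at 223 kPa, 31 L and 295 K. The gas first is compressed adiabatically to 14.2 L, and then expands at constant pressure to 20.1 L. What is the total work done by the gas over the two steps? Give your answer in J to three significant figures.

Step 1 (adiabatic): W = (P₁V₁ − P₂V₂)/(γ−1) = (6913 − 11634)/0.667 = -7081 J.
After step 1: P = 819.3 kPa, V = 14.2 L, T = 496.4 K.
Step 2 (isobaric): W = PΔV = (819.3 kPa)(20.1 − 14.2 L) = 4834 J.
W_total = -7081 + 4834 = -2247 J.

W_total ≈ -2250 J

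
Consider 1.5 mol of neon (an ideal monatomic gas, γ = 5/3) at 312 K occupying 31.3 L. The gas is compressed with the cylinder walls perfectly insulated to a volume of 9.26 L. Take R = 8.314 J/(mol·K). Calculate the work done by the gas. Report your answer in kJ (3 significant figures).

W ≈ -7.31 kJ

Adiabatic: TV^(γ−1) = const with γ = 5/3.
T₂ = T₁ (V₁/V₂)^(γ−1) = 312 × (31.3/9.26)^0.667 = 312 × 2.252 = 702.7 K.
W_by = nCᵥ(T₁ − T₂) = (1.5)(12.47)(312 − 702.7) = -7309 J.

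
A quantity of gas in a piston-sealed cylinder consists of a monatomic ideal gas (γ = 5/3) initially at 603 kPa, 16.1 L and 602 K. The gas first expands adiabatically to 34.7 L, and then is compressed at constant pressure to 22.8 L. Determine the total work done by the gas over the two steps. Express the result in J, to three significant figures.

W_total ≈ 3840 J

Step 1 (adiabatic): W = (P₁V₁ − P₂V₂)/(γ−1) = (9708 − 5818)/0.667 = 5835 J.
After step 1: P = 167.7 kPa, V = 34.7 L, T = 360.8 K.
Step 2 (isobaric): W = PΔV = (167.7 kPa)(22.8 − 34.7 L) = -1995 J.
W_total = 5835 − 1995 = 3839 J.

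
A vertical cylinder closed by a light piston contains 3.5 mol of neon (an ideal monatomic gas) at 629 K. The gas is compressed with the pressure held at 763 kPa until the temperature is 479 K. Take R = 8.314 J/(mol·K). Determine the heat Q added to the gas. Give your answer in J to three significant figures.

Q ≈ -10900 J

Isobaric: W = nRΔT = (3.5)(8.314)(-150) = -4365 J.
ΔU = nCᵥΔT with Cᵥ = 3R/2: ΔU = (3.5)(12.47)(-150) = -6547 J.
Q = ΔU + W = -6547 − 4365 = -10912 J.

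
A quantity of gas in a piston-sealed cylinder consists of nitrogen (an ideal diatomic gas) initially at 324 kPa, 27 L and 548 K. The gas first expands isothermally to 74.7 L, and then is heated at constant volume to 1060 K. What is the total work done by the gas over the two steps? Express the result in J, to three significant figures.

Step 1 (isothermal): W = P₁V₁ ln(V₂/V₁) = (8748) ln(74.7/27) = 8902 J.
Step 2 (isochoric): W = 0 (constant volume).
W_total = 8902 + 0 = 8902 J.

W_total ≈ 8900 J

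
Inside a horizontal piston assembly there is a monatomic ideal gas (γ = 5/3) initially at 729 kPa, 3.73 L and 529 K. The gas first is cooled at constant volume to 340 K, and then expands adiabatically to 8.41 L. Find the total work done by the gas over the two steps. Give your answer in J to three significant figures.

W_total ≈ 1100 J

Step 1 (isochoric): W = 0 (constant volume).
After step 1: P = 468.5 kPa (V unchanged).
Step 2 (adiabatic): W = (P₁V₁ − P₂V₂)/(γ−1) = (1748 − 1016)/0.667 = 1097 J.
W_total = 0 + 1097 = 1097 J.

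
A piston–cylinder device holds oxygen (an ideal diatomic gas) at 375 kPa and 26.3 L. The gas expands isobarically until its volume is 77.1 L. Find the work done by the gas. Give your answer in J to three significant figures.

Isobaric: W = P ΔV.
W = (375 kPa)(77.1 − 26.3 L) = (375)(50.8) = 19050 J.

W ≈ 19000 J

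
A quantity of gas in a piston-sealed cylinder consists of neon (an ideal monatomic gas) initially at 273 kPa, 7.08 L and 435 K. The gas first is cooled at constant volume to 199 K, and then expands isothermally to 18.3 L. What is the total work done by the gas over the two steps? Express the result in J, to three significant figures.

W_total ≈ 840 J

Step 1 (isochoric): W = 0 (constant volume).
After step 1: P = 124.9 kPa (V unchanged).
Step 2 (isothermal): W = P₁V₁ ln(V₂/V₁) = (884.2) ln(18.3/7.08) = 839.7 J.
W_total = 0 + 839.7 = 839.7 J.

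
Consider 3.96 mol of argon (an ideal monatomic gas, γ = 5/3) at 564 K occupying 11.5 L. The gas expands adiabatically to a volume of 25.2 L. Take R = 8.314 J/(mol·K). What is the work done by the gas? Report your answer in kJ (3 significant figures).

W ≈ 11.3 kJ

Adiabatic: TV^(γ−1) = const with γ = 5/3.
T₂ = T₁ (V₁/V₂)^(γ−1) = 564 × (11.5/25.2)^0.667 = 564 × 0.5927 = 334.3 K.
W_by = nCᵥ(T₁ − T₂) = (3.96)(12.47)(564 − 334.3) = 11343 J.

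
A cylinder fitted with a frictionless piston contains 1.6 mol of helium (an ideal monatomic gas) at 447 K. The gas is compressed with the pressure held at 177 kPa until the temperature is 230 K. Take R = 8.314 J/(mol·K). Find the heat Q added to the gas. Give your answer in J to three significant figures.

Isobaric: W = nRΔT = (1.6)(8.314)(-217) = -2887 J.
ΔU = nCᵥΔT with Cᵥ = 3R/2: ΔU = (1.6)(12.47)(-217) = -4330 J.
Q = ΔU + W = -4330 − 2887 = -7217 J.

Q ≈ -7220 J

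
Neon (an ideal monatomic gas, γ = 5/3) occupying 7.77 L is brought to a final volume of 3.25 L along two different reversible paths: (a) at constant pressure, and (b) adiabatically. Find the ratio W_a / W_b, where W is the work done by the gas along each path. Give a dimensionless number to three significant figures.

Path (a) isobaric: W = P₁(V₂ − V₁) → W_a/(P₁V₁) = -0.5817.
Path (b) adiabatic: W = P₁V₁(1 − (V₁/V₂)^(γ−1))/(γ−1) → W_b/(P₁V₁) = -1.182.
W_a / W_b = -0.5817 / -1.182 = 0.4922.

W_a / W_b ≈ 0.492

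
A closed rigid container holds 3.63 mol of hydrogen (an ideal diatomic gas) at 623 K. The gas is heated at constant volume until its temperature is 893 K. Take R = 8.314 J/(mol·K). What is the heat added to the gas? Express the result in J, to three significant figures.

Q ≈ 20400 J

Constant volume ⇒ W = 0, so Q = ΔU = nCᵥΔT with Cᵥ = 5R/2 = 20.79 J/(mol·K).
ΔU = (3.63)(20.79)(893 − 623) = 20371 J.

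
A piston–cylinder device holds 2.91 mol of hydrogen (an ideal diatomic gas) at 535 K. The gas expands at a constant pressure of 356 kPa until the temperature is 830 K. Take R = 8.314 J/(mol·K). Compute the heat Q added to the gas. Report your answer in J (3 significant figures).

Q ≈ 25000 J

Isobaric: W = nRΔT = (2.91)(8.314)(295) = 7137 J.
ΔU = nCᵥΔT with Cᵥ = 5R/2: ΔU = (2.91)(20.79)(295) = 17843 J.
Q = ΔU + W = 17843 + 7137 = 24980 J.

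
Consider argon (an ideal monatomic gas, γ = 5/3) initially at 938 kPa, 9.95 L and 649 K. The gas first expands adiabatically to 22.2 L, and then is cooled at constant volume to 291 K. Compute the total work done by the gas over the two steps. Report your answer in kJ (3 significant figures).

Step 1 (adiabatic): W = (P₁V₁ − P₂V₂)/(γ−1) = (9333 − 5466)/0.667 = 5801 J.
Step 2 (isochoric): W = 0 (constant volume).
W_total = 5801 + 0 = 5801 J.

W_total ≈ 5.80 kJ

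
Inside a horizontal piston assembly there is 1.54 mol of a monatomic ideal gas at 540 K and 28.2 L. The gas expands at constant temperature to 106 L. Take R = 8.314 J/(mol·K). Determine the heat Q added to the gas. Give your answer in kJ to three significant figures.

Q ≈ 9.15 kJ

Isothermal ⇒ ΔU = 0, so Q = W = nRT ln(V₂/V₁).
Q = (1.54)(8.314)(540) ln(106/28.2) = 6914 × 1.324 = 9155 J.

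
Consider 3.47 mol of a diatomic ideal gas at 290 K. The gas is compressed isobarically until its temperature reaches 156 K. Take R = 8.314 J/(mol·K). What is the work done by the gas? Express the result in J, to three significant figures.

Isobaric: W = P ΔV = nR ΔT.
W = (3.47)(8.314)(156 − 290) = -3866 J.

W ≈ -3870 J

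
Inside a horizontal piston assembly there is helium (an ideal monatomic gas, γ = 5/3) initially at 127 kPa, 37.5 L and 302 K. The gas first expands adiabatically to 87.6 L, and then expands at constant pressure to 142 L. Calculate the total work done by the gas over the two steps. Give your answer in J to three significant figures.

W_total ≈ 4770 J

Step 1 (adiabatic): W = (P₁V₁ − P₂V₂)/(γ−1) = (4762 − 2705)/0.667 = 3086 J.
After step 1: P = 30.88 kPa, V = 87.6 L, T = 171.5 K.
Step 2 (isobaric): W = PΔV = (30.88 kPa)(142 − 87.6 L) = 1680 J.
W_total = 3086 + 1680 = 4766 J.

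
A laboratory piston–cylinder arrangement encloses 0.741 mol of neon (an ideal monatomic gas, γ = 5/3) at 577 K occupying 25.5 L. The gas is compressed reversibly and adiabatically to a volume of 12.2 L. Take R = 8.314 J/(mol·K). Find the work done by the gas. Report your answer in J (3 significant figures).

Adiabatic: TV^(γ−1) = const with γ = 5/3.
T₂ = T₁ (V₁/V₂)^(γ−1) = 577 × (25.5/12.2)^0.667 = 577 × 1.635 = 943.3 K.
W_by = nCᵥ(T₁ − T₂) = (0.741)(12.47)(577 − 943.3) = -3385 J.

W ≈ -3380 J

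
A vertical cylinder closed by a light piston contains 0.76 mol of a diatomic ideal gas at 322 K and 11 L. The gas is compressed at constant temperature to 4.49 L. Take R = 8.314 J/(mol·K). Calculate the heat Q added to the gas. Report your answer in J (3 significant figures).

Q ≈ -1820 J

Isothermal ⇒ ΔU = 0, so Q = W = nRT ln(V₂/V₁).
Q = (0.76)(8.314)(322) ln(4.49/11) = 2035 × -0.896 = -1823 J.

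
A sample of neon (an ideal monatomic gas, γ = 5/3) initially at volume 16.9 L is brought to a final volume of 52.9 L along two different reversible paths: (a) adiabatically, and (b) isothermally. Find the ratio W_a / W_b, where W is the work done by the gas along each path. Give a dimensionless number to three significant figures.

Path (a) adiabatic: W = P₁V₁(1 − (V₁/V₂)^(γ−1))/(γ−1) → W_a/(P₁V₁) = 0.799.
Path (b) isothermal: W = P₁V₁ ln(V₂/V₁) → W_b/(P₁V₁) = 1.141.
W_a / W_b = 0.799 / 1.141 = 0.7002.

W_a / W_b ≈ 0.700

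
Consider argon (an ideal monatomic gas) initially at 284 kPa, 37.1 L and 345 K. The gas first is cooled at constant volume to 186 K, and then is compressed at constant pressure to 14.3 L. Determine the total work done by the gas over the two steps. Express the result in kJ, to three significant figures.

W_total ≈ -3.49 kJ

Step 1 (isochoric): W = 0 (constant volume).
After step 1: P = 153.1 kPa (V unchanged).
Step 2 (isobaric): W = PΔV = (153.1 kPa)(14.3 − 37.1 L) = -3491 J.
W_total = 0 − 3491 = -3491 J.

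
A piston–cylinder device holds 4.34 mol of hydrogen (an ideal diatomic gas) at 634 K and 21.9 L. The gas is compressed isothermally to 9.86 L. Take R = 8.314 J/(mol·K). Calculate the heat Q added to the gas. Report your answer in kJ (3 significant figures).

Isothermal ⇒ ΔU = 0, so Q = W = nRT ln(V₂/V₁).
Q = (4.34)(8.314)(634) ln(9.86/21.9) = 22876 × -0.798 = -18255 J.

Q ≈ -18.3 kJ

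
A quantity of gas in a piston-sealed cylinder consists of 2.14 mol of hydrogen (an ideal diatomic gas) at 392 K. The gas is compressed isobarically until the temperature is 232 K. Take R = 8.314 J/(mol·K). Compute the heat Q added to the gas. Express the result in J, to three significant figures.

Isobaric: W = nRΔT = (2.14)(8.314)(-160) = -2847 J.
ΔU = nCᵥΔT with Cᵥ = 5R/2: ΔU = (2.14)(20.79)(-160) = -7117 J.
Q = ΔU + W = -7117 − 2847 = -9963 J.

Q ≈ -9960 J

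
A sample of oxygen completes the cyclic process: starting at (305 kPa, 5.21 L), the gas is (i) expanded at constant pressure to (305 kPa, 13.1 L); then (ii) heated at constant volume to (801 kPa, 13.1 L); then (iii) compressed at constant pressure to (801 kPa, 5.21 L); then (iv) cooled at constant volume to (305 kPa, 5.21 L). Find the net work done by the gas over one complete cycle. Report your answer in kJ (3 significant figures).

Constant-volume legs do no work.
W(i) = (305)(13.1 − 5.21) = 2406 J; W(iii) = (801)(5.21 − 13.1) = -6320 J.
W_net = 2406 − 6320 = -3913 J (the counter-clockwise enclosed area).

W_net ≈ -3.91 kJ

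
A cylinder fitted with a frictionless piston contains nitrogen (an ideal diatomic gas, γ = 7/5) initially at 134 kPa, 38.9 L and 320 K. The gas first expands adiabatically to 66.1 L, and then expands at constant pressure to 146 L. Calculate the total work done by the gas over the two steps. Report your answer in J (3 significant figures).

Step 1 (adiabatic): W = (P₁V₁ − P₂V₂)/(γ−1) = (5213 − 4217)/0.4 = 2490 J.
After step 1: P = 63.79 kPa, V = 66.1 L, T = 258.9 K.
Step 2 (isobaric): W = PΔV = (63.79 kPa)(146 − 66.1 L) = 5097 J.
W_total = 2490 + 5097 = 7587 J.

W_total ≈ 7590 J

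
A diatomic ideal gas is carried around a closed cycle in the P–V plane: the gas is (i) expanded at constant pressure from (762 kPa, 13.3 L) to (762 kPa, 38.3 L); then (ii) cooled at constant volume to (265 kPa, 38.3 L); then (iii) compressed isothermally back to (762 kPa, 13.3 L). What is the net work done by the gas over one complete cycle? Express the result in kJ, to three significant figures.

W_net ≈ 8.32 kJ

Leg (i): W = PΔV = (762)(38.3 − 13.3) = 19050 J.
Leg (ii): W = 0.
Leg (iii): W = PᵢVᵢ ln(V_f/Vᵢ) = (10150) ln(13.3/38.3) = -10735 J.
W_net = 19050 − 10735 = 8315 J.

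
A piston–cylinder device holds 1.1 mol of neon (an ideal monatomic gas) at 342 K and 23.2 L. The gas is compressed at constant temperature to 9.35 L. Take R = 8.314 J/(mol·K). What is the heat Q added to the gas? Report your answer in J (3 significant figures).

Q ≈ -2840 J

Isothermal ⇒ ΔU = 0, so Q = W = nRT ln(V₂/V₁).
Q = (1.1)(8.314)(342) ln(9.35/23.2) = 3128 × -0.9088 = -2842 J.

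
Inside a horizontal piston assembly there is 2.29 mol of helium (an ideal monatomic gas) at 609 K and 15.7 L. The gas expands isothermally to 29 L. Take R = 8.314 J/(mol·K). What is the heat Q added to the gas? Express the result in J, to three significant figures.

Isothermal ⇒ ΔU = 0, so Q = W = nRT ln(V₂/V₁).
Q = (2.29)(8.314)(609) ln(29/15.7) = 11595 × 0.6136 = 7115 J.

Q ≈ 7110 J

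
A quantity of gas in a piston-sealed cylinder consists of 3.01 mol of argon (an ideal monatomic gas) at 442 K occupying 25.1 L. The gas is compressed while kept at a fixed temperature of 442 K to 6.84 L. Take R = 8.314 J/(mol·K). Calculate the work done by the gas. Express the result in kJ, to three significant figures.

Isothermal: W = nRT ln(V₂/V₁).
W = (3.01)(8.314)(442) × ln(6.84/25.1)
  = 11061 × -1.3
W_by_gas = -14380 J.

W ≈ -14.4 kJ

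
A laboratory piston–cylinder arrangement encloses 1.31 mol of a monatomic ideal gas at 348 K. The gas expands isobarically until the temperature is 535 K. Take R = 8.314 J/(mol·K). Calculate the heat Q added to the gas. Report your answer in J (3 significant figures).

Q ≈ 5090 J

Isobaric: W = nRΔT = (1.31)(8.314)(187) = 2037 J.
ΔU = nCᵥΔT with Cᵥ = 3R/2: ΔU = (1.31)(12.47)(187) = 3055 J.
Q = ΔU + W = 3055 + 2037 = 5092 J.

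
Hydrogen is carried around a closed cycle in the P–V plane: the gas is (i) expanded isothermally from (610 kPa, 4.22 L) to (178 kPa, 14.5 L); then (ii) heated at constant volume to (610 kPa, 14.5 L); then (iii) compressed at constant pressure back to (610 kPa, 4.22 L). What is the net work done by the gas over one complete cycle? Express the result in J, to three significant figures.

W_net ≈ -3090 J

Leg (i): W = PᵢVᵢ ln(V_f/Vᵢ) = (2574) ln(14.5/4.22) = 3177 J.
Leg (ii): W = 0.
Leg (iii): W = PΔV = (610)(4.22 − 14.5) = -6271 J.
W_net = 3177 − 6271 = -3093 J.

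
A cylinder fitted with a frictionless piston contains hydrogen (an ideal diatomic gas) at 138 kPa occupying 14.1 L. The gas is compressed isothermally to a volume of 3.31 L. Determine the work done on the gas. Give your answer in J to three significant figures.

W ≈ 2820 J

Isothermal: W = nRT ln(V₂/V₁) = P₁V₁ ln(V₂/V₁).
P₁V₁ = (138 kPa)(14.1 L) = 1946 J.
W = 1946 × ln(3.31/14.1) = 1946 × -1.449
W_by_gas = -2820 J; work on gas = −W_by = 2820 J.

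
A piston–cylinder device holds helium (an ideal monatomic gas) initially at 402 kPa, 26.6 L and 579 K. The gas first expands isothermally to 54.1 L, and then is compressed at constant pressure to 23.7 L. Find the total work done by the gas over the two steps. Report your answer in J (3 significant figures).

W_total ≈ 1580 J

Step 1 (isothermal): W = P₁V₁ ln(V₂/V₁) = (10693) ln(54.1/26.6) = 7591 J.
After step 1: P = 197.7 kPa, V = 54.1 L, T = 579 K.
Step 2 (isobaric): W = PΔV = (197.7 kPa)(23.7 − 54.1 L) = -6009 J.
W_total = 7591 − 6009 = 1583 J.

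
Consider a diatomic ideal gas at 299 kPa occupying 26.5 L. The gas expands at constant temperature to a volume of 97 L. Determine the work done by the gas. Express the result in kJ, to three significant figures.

W ≈ 10.3 kJ

Isothermal: W = nRT ln(V₂/V₁) = P₁V₁ ln(V₂/V₁).
P₁V₁ = (299 kPa)(26.5 L) = 7924 J.
W = 7924 × ln(97/26.5) = 7924 × 1.298
W_by_gas = 10281 J.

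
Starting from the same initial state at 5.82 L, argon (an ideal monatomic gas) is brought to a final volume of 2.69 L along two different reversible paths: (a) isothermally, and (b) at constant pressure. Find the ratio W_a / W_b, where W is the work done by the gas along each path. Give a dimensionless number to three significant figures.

Path (a) isothermal: W = P₁V₁ ln(V₂/V₁) → W_a/(P₁V₁) = -0.7718.
Path (b) isobaric: W = P₁(V₂ − V₁) → W_b/(P₁V₁) = -0.5378.
W_a / W_b = -0.7718 / -0.5378 = 1.435.

W_a / W_b ≈ 1.44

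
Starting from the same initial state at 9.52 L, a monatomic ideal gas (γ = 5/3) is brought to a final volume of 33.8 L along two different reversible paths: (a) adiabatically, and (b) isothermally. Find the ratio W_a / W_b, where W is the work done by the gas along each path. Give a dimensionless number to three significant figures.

W_a / W_b ≈ 0.675

Path (a) adiabatic: W = P₁V₁(1 − (V₁/V₂)^(γ−1))/(γ−1) → W_a/(P₁V₁) = 0.8555.
Path (b) isothermal: W = P₁V₁ ln(V₂/V₁) → W_b/(P₁V₁) = 1.267.
W_a / W_b = 0.8555 / 1.267 = 0.6752.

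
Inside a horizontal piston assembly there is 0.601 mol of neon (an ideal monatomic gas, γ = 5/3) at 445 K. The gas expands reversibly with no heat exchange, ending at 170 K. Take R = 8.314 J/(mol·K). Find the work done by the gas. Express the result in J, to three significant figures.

W ≈ 2060 J

Adiabatic ⇒ Q = 0, so W_by = −ΔU = nCᵥ(T₁ − T₂).
Cᵥ = 3R/2 = 12.47 J/(mol·K).
W = (0.601)(12.47)(445 − 170) = 2061 J.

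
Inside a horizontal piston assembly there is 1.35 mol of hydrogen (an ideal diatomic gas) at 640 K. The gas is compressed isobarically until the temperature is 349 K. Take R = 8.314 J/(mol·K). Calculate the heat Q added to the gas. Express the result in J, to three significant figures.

Q ≈ -11400 J

Isobaric: W = nRΔT = (1.35)(8.314)(-291) = -3266 J.
ΔU = nCᵥΔT with Cᵥ = 5R/2: ΔU = (1.35)(20.79)(-291) = -8165 J.
Q = ΔU + W = -8165 − 3266 = -11432 J.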